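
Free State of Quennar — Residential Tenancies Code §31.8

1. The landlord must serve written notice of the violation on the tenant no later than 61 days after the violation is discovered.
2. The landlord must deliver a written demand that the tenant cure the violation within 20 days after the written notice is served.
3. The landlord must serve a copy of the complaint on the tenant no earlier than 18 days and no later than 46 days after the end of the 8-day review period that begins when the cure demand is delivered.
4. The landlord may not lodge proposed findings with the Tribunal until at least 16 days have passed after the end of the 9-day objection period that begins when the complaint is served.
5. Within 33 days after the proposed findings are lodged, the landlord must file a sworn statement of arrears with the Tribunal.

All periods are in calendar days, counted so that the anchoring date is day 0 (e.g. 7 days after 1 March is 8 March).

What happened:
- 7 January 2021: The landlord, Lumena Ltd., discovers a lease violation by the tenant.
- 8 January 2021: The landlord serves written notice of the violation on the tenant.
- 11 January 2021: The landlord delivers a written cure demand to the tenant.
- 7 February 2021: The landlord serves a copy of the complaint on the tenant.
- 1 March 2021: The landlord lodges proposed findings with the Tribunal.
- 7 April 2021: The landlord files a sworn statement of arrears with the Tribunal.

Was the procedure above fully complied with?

No

(1) due by 7 January 2021 + 61 days = 9 March 2021; completed 8 January 2021, before the deadline.
(2) due by 8 January 2021 + 20 days = 28 January 2021; done 11 January 2021 — timely.
(3) the permitted window runs from 19 January 2021 + 18 = 6 February 2021 to 19 January 2021 + 46 = 6 March 2021; 7 February 2021 falls inside that range.
(4) permitted from 16 February 2021 + 16 days = 4 March 2021 onward; acted on 1 March 2021, 3 days prematurely.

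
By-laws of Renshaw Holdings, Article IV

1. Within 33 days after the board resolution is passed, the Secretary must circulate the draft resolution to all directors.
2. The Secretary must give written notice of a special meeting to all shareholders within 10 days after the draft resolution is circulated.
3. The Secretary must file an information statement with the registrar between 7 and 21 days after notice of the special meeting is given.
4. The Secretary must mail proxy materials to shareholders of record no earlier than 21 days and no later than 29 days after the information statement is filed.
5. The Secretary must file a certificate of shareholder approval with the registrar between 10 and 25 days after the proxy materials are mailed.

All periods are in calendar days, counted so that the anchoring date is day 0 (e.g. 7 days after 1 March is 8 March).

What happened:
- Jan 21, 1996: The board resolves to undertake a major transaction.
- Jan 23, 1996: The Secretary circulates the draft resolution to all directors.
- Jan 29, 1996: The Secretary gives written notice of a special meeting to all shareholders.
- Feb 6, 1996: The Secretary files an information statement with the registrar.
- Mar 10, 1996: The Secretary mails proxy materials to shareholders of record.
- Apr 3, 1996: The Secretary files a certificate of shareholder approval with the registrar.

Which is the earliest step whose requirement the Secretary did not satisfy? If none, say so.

(1) due by Jan 21, 1996 + 33 days = Feb 23, 1996; done Jan 23, 1996 — timely.
(2) due by Jan 23, 1996 + 10 days = Feb 2, 1996; done Jan 29, 1996 — timely.
(3) the permitted window runs from Jan 29, 1996 + 7 = Feb 5, 1996 to Jan 29, 1996 + 21 = Feb 19, 1996; done Feb 6, 1996 — within the window.
(4) the permitted window runs from Feb 6, 1996 + 21 = Feb 27, 1996 to Feb 6, 1996 + 29 = Mar 6, 1996; done Mar 10, 1996 — 4 days after the window closed.

Step 4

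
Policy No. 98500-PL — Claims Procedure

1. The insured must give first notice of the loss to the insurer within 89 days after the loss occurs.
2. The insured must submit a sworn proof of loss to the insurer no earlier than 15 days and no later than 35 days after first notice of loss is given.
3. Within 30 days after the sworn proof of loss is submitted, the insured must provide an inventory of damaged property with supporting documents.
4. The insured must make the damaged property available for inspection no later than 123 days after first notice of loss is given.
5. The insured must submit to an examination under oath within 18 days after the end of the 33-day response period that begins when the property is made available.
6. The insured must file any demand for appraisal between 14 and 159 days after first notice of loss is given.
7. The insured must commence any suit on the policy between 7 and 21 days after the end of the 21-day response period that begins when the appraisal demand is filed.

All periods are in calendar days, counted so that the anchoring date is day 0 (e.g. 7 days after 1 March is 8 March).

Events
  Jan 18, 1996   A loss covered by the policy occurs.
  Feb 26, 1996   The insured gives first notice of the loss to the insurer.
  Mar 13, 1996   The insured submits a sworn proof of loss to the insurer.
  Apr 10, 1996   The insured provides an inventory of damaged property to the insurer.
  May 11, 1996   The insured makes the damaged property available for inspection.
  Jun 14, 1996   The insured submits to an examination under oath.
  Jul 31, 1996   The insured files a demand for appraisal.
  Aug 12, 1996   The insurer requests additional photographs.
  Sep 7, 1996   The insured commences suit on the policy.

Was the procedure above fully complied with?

Yes

Step 1 — counting 89 days from Jan 18, 1996 (when the loss occurs) gives a deadline of Apr 16, 1996; done Feb 26, 1996 — timely.
Step 2 — 15 and 35 days from Feb 26, 1996 (when first notice of loss is given) are Mar 12, 1996 and Apr 1, 1996 respectively; done Mar 13, 1996 — within the window.
Step 3 — counting 30 days from Mar 13, 1996 (when the sworn proof of loss is submitted) gives a deadline of Apr 12, 1996; completed Apr 10, 1996, before the deadline.
Step 4 — counting 123 days from Feb 26, 1996 (when first notice of loss is given) gives a deadline of Jun 28, 1996; May 11, 1996 is within that limit.
Step 5 — counting 18 days from Jun 13, 1996 (end of the 33-day response period, which began when the property is made available on May 11, 1996) gives a deadline of Jul 1, 1996; Jun 14, 1996 is within that limit.
Step 6 — 14 and 159 days from Feb 26, 1996 (when first notice of loss is given) are Mar 11, 1996 and Aug 3, 1996 respectively; done Jul 31, 1996 — within the window.
Step 7 — 7 and 21 days from Aug 21, 1996 (end of the 21-day response period, which began when the appraisal demand is filed on Jul 31, 1996) are Aug 28, 1996 and Sep 11, 1996 respectively; done Sep 7, 1996 — within the window.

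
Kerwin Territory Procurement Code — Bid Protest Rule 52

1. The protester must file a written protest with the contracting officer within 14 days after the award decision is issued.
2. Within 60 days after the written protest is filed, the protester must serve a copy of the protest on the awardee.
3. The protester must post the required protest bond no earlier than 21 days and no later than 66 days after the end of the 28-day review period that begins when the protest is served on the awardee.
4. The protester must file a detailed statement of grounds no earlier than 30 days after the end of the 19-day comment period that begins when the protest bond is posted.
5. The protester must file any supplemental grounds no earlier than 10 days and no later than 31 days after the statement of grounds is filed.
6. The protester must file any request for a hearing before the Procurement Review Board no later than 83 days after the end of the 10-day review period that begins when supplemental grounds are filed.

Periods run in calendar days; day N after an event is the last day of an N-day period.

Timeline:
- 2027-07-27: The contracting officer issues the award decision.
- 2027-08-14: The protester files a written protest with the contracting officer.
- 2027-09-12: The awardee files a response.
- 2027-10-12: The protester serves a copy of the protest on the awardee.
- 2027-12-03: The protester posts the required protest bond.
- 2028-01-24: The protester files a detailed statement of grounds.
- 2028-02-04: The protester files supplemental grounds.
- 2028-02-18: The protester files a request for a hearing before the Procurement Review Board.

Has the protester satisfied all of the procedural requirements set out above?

Step 1 — counting 14 days from 2027-07-27 (when the award decision is issued) gives a deadline of 2027-08-10; 2027-08-14 misses that deadline by 4 days.

No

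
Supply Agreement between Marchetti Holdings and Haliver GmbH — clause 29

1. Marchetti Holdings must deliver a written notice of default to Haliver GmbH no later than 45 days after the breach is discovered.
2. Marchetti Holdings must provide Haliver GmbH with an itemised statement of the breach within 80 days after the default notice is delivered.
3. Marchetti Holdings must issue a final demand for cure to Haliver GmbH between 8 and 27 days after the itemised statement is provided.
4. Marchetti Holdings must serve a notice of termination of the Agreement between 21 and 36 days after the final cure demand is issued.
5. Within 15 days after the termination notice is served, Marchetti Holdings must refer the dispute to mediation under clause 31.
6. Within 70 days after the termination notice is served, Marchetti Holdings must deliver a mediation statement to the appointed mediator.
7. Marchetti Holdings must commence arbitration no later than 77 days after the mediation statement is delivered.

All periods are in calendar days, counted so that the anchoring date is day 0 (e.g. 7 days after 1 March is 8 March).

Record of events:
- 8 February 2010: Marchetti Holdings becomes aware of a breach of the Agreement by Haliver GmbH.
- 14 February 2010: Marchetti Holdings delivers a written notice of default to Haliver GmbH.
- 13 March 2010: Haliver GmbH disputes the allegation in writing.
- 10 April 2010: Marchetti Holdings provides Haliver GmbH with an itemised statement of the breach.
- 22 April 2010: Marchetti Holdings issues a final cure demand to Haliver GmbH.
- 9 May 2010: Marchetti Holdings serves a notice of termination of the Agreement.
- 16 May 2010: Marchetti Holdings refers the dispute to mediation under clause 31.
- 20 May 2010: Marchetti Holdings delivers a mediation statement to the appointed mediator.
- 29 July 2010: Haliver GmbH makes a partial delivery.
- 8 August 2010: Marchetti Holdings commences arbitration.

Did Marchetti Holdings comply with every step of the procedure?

Step 1 — counting 45 days from 8 February 2010 (when the breach is discovered) gives a deadline of 25 March 2010; 14 February 2010 is within that limit.
Step 2 — counting 80 days from 14 February 2010 (when the default notice is delivered) gives a deadline of 5 May 2010; completed 10 April 2010, before the deadline.
Step 3 — 8 and 27 days from 10 April 2010 (when the itemised statement is provided) are 18 April 2010 and 7 May 2010 respectively; done 22 April 2010, which is between those dates.
Step 4 — 21 and 36 days from 22 April 2010 (when the final cure demand is issued) are 13 May 2010 and 28 May 2010 respectively; done 9 May 2010 — 4 days before the window opened.
That is the first point of non-compliance.

No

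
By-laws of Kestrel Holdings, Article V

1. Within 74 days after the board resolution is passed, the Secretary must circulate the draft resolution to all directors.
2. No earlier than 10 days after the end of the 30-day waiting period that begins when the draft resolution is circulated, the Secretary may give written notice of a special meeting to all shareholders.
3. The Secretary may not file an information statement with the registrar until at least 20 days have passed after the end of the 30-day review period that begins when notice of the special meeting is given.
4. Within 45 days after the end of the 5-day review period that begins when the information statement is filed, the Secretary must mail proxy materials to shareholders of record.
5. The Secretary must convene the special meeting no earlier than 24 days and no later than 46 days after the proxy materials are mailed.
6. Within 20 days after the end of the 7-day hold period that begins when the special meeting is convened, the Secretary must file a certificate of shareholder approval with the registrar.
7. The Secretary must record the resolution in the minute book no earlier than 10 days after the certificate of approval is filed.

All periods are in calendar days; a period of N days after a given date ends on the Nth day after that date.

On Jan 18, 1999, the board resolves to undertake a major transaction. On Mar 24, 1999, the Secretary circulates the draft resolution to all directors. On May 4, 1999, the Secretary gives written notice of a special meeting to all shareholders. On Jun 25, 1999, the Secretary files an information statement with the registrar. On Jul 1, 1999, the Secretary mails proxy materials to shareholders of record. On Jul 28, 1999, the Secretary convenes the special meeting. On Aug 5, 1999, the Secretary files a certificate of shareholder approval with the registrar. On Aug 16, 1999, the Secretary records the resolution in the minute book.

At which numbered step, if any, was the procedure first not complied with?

(1) due by Jan 18, 1999 + 74 days = Apr 2, 1999; completed Mar 24, 1999, before the deadline.
(2) permitted from Apr 23, 1999 + 10 days = May 3, 1999 onward; done May 4, 1999 — permitted.
(3) permitted from Jun 3, 1999 + 20 days = Jun 23, 1999 onward; done Jun 25, 1999 — permitted.
(4) due by Jun 30, 1999 + 45 days = Aug 14, 1999; completed Jul 1, 1999, before the deadline.
(5) the permitted window runs from Jul 1, 1999 + 24 = Jul 25, 1999 to Jul 1, 1999 + 46 = Aug 16, 1999; done Jul 28, 1999, which is between those dates.
(6) due by Aug 4, 1999 + 20 days = Aug 24, 1999; completed Aug 5, 1999, before the deadline.
(7) permitted from Aug 5, 1999 + 10 days = Aug 15, 1999 onward; done Aug 16, 1999, after the minimum wait.

None — every step was satisfied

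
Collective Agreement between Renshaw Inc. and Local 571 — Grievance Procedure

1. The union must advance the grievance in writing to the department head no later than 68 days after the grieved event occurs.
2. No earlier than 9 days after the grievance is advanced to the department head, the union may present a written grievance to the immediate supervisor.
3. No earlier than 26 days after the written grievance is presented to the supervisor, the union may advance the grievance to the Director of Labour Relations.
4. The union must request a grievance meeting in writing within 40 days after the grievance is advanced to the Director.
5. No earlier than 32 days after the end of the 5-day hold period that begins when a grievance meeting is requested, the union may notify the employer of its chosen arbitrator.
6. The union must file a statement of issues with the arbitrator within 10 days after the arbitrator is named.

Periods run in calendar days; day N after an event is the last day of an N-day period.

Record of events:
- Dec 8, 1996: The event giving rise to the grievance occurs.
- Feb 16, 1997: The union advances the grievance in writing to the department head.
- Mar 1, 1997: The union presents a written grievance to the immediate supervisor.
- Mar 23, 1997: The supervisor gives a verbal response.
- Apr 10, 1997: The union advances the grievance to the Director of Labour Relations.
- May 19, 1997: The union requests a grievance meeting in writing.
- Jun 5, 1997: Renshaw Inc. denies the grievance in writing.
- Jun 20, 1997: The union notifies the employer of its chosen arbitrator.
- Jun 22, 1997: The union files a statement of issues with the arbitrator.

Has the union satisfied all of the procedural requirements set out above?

No

Step 1 — counting 68 days from Dec 8, 1996 (when the grieved event occurs) gives a deadline of Feb 14, 1997; Feb 16, 1997 misses that deadline by 2 days.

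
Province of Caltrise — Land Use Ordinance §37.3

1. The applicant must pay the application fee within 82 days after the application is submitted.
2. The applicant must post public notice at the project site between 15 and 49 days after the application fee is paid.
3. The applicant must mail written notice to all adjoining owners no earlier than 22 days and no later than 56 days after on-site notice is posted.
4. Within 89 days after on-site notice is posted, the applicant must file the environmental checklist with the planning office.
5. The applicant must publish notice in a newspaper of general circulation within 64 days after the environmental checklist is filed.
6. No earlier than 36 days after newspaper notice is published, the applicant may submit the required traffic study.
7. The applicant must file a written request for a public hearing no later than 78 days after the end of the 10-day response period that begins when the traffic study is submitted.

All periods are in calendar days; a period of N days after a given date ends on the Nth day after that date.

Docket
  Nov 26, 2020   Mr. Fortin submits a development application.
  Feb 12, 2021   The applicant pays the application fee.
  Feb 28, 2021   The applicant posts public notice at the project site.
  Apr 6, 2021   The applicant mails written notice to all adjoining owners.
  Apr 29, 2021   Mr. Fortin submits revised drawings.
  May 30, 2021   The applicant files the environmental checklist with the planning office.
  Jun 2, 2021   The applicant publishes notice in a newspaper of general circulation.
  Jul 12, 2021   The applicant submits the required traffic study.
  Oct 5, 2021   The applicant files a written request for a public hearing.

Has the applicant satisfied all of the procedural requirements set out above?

Step 1 — counting 82 days from Nov 26, 2020 (when the application is submitted) gives a deadline of Feb 16, 2021; Feb 12, 2021 is within that limit.
Step 2 — 15 and 49 days from Feb 12, 2021 (when the application fee is paid) are Feb 27, 2021 and Apr 2, 2021 respectively; Feb 28, 2021 falls inside that range.
Step 3 — 22 and 56 days from Feb 28, 2021 (when on-site notice is posted) are Mar 22, 2021 and Apr 25, 2021 respectively; Apr 6, 2021 falls inside that range.
Step 4 — counting 89 days from Feb 28, 2021 (when on-site notice is posted) gives a deadline of May 28, 2021; not done until May 30, 2021, 2 days after the deadline.
No need to go further; step 4 was not satisfied.

No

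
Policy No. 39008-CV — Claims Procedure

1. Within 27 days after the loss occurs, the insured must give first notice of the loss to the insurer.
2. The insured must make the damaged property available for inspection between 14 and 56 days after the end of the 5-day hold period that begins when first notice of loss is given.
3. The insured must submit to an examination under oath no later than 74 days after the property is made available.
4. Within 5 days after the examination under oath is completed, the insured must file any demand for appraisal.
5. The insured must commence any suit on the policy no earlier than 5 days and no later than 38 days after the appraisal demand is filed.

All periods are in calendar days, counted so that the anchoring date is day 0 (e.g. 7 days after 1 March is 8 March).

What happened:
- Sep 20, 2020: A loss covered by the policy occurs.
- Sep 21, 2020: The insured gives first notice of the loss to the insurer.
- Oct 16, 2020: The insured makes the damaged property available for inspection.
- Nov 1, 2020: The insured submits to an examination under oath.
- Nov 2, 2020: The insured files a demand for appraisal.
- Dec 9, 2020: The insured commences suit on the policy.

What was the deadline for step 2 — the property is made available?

Nov 21, 2020

First notice of loss is given on Sep 21, 2020; the 5-day hold period therefore ends Sep 26, 2020, and step 2 runs from that date. The window is 14–56 days after Sep 26, 2020; it closes on Nov 21, 2020.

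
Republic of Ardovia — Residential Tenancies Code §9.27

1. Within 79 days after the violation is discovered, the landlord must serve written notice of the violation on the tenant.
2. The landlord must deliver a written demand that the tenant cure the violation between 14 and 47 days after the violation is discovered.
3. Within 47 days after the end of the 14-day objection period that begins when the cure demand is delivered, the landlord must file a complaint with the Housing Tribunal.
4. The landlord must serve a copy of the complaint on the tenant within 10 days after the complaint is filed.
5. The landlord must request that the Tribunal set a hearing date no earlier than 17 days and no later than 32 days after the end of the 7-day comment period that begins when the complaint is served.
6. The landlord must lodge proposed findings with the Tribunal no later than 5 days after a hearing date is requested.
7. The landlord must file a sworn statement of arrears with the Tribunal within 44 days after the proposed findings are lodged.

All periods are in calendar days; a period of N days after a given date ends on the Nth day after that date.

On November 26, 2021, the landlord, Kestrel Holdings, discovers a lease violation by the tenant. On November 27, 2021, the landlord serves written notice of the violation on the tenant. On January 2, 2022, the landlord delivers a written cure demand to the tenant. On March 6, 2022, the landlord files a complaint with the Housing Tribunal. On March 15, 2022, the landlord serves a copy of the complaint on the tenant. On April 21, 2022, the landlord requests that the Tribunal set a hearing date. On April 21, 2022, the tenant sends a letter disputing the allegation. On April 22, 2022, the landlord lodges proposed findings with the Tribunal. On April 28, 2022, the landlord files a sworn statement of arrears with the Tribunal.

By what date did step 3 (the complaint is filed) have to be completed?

March 4, 2022

The cure demand is delivered on January 2, 2022; the 14-day objection period therefore ends January 16, 2022, and step 3 runs from that date. 47 days after January 16, 2022 is March 4, 2022.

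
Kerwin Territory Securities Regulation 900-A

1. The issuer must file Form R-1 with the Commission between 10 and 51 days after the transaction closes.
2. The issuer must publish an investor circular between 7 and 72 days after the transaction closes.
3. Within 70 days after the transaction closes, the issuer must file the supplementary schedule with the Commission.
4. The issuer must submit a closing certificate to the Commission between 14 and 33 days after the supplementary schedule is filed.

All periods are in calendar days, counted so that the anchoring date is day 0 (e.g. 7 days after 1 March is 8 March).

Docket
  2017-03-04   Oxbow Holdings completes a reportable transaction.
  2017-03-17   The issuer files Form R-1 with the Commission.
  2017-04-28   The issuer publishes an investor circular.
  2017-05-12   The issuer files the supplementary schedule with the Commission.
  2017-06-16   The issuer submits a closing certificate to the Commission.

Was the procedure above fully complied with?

Step 1: the window is 10–51 days after 2017-03-04 (when the transaction closes), so 2017-03-14 through 2017-04-24; 2017-03-17 falls inside that range.
Step 2: the window is 7–72 days after 2017-03-04 (when the transaction closes), so 2017-03-11 through 2017-05-15; 2017-04-28 falls inside that range.
Step 3: 70 days after 2017-03-04 (when the transaction closes) is 2017-05-13; done 2017-05-12 — timely.
Step 4: the window is 14–33 days after 2017-05-12 (when the supplementary schedule is filed), so 2017-05-26 through 2017-06-14; done 2017-06-16 — 2 days after the window closed.

No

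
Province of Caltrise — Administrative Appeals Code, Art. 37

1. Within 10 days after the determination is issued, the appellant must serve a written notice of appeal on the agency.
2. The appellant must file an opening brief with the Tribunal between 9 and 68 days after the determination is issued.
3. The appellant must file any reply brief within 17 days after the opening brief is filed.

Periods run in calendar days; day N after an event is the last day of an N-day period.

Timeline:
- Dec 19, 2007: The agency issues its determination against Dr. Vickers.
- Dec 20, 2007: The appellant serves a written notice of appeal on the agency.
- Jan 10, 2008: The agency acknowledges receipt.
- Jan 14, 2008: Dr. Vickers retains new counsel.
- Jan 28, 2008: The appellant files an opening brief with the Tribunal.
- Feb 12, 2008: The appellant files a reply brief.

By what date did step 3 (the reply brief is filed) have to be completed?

Step 3 runs from Jan 28, 2008, when the opening brief is filed. 17 days after Jan 28, 2008 is Feb 14, 2008.

Feb 14, 2008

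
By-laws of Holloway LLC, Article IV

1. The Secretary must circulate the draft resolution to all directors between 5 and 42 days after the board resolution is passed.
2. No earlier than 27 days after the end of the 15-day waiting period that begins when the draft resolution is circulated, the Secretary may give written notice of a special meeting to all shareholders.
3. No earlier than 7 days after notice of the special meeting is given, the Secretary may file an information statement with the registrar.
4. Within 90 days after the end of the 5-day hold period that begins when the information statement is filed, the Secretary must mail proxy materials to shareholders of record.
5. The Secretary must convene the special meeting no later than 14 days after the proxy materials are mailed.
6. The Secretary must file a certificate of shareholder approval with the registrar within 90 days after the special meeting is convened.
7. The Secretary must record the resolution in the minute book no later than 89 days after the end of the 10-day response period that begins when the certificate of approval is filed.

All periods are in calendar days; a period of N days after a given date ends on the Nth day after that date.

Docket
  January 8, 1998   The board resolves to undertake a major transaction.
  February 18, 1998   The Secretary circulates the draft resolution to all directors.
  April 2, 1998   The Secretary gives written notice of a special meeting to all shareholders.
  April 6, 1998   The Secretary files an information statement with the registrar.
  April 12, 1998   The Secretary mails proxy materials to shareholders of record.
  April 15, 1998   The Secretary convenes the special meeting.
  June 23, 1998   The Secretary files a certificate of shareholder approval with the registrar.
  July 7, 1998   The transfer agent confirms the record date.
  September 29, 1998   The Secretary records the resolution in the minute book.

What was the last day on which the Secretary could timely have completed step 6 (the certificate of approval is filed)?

July 14, 1998

Step 6 runs from April 15, 1998, when the special meeting is convened. 90 days after April 15, 1998 is July 14, 1998.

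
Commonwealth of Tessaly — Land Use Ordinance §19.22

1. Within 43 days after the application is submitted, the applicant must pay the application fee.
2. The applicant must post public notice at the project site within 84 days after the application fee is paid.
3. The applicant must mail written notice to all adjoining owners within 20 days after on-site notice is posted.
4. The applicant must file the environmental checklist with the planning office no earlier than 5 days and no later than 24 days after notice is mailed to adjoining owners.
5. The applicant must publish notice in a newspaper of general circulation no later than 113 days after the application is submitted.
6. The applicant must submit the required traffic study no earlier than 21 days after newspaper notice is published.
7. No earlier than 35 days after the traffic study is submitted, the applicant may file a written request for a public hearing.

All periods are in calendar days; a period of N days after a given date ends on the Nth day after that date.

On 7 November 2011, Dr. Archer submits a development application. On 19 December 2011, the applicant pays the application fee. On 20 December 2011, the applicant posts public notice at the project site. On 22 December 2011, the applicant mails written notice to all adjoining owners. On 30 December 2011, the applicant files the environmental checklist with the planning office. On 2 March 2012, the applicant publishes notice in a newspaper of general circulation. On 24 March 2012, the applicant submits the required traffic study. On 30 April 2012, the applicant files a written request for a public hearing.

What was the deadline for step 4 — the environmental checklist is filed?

15 January 2012

Step 4 runs from 22 December 2011, when notice is mailed to adjoining owners. The window is 5–24 days after 22 December 2011; it closes on 15 January 2012.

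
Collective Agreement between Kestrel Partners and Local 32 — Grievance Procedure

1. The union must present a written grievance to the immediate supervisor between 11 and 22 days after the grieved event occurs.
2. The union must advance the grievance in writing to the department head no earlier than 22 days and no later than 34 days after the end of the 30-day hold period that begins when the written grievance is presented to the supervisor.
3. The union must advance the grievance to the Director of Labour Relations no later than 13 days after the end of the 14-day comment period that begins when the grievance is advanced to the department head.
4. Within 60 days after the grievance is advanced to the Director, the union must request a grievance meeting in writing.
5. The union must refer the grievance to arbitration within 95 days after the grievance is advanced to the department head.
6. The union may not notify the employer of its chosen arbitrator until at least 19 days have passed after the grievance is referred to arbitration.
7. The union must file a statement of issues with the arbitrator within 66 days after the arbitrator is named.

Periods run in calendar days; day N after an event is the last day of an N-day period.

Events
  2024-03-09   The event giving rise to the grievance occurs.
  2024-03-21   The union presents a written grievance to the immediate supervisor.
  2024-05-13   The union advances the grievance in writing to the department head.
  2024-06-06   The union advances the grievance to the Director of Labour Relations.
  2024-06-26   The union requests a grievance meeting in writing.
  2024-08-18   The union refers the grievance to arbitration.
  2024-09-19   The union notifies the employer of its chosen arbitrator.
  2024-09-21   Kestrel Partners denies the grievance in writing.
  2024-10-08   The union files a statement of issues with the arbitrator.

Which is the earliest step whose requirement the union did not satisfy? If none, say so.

Step 5

Step 1 — 11 and 22 days from 2024-03-09 (when the grieved event occurs) are 2024-03-20 and 2024-03-31 respectively; done 2024-03-21 — within the window.
Step 2 — 22 and 34 days from 2024-04-20 (end of the 30-day hold period, which began when the written grievance is presented to the supervisor on 2024-03-21) are 2024-05-12 and 2024-05-24 respectively; 2024-05-13 falls inside that range.
Step 3 — counting 13 days from 2024-05-27 (end of the 14-day comment period, which began when the grievance is advanced to the department head on 2024-05-13) gives a deadline of 2024-06-09; 2024-06-06 is within that limit.
Step 4 — counting 60 days from 2024-06-06 (when the grievance is advanced to the Director) gives a deadline of 2024-08-05; 2024-06-26 is within that limit.
Step 5 — counting 95 days from 2024-05-13 (when the grievance is advanced to the department head) gives a deadline of 2024-08-16; done 2024-08-18 — 2 days late.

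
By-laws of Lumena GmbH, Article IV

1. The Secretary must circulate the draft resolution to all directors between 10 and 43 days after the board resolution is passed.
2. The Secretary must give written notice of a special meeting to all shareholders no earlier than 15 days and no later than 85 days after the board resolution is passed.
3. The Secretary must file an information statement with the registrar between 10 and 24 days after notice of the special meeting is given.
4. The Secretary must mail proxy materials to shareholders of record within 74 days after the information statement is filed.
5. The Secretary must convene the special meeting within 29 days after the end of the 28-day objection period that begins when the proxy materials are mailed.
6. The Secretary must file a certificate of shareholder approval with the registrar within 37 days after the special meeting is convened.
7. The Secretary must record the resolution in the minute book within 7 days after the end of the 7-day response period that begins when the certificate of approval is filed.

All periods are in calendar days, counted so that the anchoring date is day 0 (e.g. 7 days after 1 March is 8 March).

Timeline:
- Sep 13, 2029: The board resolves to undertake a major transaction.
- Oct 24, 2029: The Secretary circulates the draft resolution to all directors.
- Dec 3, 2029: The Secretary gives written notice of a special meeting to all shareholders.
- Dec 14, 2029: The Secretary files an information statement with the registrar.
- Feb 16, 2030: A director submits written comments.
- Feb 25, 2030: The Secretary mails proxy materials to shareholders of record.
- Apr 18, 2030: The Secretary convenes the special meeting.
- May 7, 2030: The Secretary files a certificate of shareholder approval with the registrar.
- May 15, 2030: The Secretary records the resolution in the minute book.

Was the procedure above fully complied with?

Yes

Step 1 — 10 and 43 days from Sep 13, 2029 (when the board resolution is passed) are Sep 23, 2029 and Oct 26, 2029 respectively; Oct 24, 2029 falls inside that range.
Step 2 — 15 and 85 days from Sep 13, 2029 (when the board resolution is passed) are Sep 28, 2029 and Dec 7, 2029 respectively; done Dec 3, 2029, which is between those dates.
Step 3 — 10 and 24 days from Dec 3, 2029 (when notice of the special meeting is given) are Dec 13, 2029 and Dec 27, 2029 respectively; done Dec 14, 2029 — within the window.
Step 4 — counting 74 days from Dec 14, 2029 (when the information statement is filed) gives a deadline of Feb 26, 2030; done Feb 25, 2030 — timely.
Step 5 — counting 29 days from Mar 25, 2030 (end of the 28-day objection period, which began when the proxy materials are mailed on Feb 25, 2030) gives a deadline of Apr 23, 2030; Apr 18, 2030 is within that limit.
Step 6 — counting 37 days from Apr 18, 2030 (when the special meeting is convened) gives a deadline of May 25, 2030; completed May 7, 2030, before the deadline.
Step 7 — counting 7 days from May 14, 2030 (end of the 7-day response period, which began when the certificate of approval is filed on May 7, 2030) gives a deadline of May 21, 2030; done May 15, 2030 — timely.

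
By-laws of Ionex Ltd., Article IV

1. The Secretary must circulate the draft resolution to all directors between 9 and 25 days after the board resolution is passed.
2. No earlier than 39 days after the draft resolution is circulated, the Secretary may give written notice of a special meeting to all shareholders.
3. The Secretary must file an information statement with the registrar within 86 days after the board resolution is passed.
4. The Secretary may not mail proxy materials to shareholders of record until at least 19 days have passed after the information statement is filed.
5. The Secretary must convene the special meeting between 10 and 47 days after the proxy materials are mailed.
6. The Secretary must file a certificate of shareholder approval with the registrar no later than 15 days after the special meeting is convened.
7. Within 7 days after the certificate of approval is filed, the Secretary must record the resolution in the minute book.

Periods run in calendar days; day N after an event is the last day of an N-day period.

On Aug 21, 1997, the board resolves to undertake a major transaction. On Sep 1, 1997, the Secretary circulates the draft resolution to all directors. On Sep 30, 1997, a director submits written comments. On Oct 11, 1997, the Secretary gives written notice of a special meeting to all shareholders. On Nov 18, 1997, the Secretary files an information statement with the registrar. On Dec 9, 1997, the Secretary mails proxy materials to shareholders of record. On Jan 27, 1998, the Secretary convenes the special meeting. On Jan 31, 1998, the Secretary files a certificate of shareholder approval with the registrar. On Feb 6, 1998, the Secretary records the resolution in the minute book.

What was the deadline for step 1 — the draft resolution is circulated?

Step 1 runs from Aug 21, 1997, when the board resolution is passed. The window is 9–25 days after Aug 21, 1997; it closes on Sep 15, 1997.

Sep 15, 1997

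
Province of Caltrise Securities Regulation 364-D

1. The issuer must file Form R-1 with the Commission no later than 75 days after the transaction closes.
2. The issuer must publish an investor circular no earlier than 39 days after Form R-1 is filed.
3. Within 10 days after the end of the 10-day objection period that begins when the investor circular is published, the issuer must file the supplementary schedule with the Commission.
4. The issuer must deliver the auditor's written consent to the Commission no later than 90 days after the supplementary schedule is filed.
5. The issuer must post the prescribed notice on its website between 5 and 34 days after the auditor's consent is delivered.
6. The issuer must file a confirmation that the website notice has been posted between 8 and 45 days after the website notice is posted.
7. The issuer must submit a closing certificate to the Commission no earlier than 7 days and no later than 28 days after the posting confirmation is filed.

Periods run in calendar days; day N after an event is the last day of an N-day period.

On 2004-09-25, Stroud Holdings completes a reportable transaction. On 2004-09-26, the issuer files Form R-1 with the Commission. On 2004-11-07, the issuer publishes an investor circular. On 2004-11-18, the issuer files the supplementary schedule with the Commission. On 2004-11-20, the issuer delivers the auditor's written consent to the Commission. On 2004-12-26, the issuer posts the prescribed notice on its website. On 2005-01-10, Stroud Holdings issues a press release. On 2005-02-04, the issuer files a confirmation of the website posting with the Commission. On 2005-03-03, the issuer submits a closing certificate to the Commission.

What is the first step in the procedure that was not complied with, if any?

Step 5

Step 1: 75 days after 2004-09-25 (when the transaction closes) is 2004-12-09; done 2004-09-26 — timely.
Step 2: the earliest permitted date is 39 days after 2004-09-26 (when Form R-1 is filed), i.e. 2004-11-04; done 2004-11-07 — permitted.
Step 3: 10 days after 2004-11-17 (end of the 10-day objection period, which began when the investor circular is published on 2004-11-07) is 2004-11-27; 2004-11-18 is within that limit.
Step 4: 90 days after 2004-11-18 (when the supplementary schedule is filed) is 2005-02-16; done 2004-11-20 — timely.
Step 5: the window is 5–34 days after 2004-11-20 (when the auditor's consent is delivered), so 2004-11-25 through 2004-12-24; done 2004-12-26 — 2 days after the window closed.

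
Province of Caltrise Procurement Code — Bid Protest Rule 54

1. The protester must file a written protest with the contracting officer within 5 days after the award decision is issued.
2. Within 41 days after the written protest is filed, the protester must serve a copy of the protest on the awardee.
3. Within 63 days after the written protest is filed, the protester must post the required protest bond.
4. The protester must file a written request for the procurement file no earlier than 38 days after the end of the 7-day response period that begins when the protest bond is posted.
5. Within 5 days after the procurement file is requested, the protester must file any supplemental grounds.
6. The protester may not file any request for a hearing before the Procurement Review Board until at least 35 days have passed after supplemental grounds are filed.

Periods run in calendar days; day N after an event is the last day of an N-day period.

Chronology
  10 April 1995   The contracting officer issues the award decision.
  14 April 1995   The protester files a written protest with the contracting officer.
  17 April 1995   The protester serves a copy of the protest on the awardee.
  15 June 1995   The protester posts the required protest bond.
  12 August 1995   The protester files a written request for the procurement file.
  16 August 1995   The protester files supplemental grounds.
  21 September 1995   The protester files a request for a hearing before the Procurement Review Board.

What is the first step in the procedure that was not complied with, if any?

Step 1 — counting 5 days from 10 April 1995 (when the award decision is issued) gives a deadline of 15 April 1995; completed 14 April 1995, before the deadline.
Step 2 — counting 41 days from 14 April 1995 (when the written protest is filed) gives a deadline of 25 May 1995; done 17 April 1995 — timely.
Step 3 — counting 63 days from 14 April 1995 (when the written protest is filed) gives a deadline of 16 June 1995; 15 June 1995 is within that limit.
Step 4 — must wait 38 days from 22 June 1995 (end of the 7-day response period, which began when the protest bond is posted on 15 June 1995), so not before 30 July 1995; done 12 August 1995, after the minimum wait.
Step 5 — counting 5 days from 12 August 1995 (when the procurement file is requested) gives a deadline of 17 August 1995; done 16 August 1995 — timely.
Step 6 — must wait 35 days from 16 August 1995 (when supplemental grounds are filed), so not before 20 September 1995; done 21 September 1995 — permitted.

None — every step was satisfied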